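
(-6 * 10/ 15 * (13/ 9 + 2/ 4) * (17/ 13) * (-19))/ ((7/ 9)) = 3230/ 13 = 248.46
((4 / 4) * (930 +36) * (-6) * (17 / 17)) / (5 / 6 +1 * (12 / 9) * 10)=-34776 / 85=-409.13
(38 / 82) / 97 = 19 / 3977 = 0.00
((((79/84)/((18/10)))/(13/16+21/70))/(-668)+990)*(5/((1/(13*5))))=903829535375/2809107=321749.77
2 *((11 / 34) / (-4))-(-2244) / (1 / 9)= 20195.84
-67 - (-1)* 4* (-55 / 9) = -823 / 9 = -91.44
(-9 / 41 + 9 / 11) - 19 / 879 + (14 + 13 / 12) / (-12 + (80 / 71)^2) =-71073488155 / 85774549872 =-0.83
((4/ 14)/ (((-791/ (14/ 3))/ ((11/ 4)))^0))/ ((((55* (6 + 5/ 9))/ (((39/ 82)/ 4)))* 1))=351/ 3725260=0.00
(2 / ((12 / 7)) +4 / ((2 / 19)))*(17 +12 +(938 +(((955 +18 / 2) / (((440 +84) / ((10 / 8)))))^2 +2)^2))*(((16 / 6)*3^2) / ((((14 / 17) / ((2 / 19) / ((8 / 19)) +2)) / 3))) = 8295762731734990665 / 1055487716864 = 7859648.77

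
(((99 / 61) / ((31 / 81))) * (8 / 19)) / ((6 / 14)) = 149688 / 35929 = 4.17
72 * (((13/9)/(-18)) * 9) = -52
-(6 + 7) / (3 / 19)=-247 / 3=-82.33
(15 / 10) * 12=18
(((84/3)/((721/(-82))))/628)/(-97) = 82/1568587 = 0.00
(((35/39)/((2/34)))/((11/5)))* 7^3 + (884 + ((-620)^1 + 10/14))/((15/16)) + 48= 40675259/15015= 2708.97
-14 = -14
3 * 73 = 219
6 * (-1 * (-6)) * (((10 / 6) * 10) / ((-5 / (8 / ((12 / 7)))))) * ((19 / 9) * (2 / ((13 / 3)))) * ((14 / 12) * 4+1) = -3091.97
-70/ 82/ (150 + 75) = -0.00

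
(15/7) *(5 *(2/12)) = 25/14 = 1.79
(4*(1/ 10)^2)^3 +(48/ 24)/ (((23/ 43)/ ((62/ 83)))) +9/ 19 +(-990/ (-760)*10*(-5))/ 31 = 40963858177/ 35137531250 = 1.17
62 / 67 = 0.93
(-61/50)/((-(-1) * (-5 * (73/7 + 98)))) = 427/189750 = 0.00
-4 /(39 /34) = -136 /39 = -3.49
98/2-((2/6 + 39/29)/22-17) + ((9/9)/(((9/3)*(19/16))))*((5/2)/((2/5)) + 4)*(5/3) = 3857653/54549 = 70.72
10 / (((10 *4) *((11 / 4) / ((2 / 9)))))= 2 / 99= 0.02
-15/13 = -1.15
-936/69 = -312/23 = -13.57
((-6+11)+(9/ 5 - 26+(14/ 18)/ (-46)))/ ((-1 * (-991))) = -39779/ 2051370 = -0.02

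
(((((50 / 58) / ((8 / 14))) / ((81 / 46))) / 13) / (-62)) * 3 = -0.00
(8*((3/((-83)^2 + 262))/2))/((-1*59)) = -12/421909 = -0.00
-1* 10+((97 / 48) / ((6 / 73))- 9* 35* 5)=-449399 / 288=-1560.41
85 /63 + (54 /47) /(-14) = 536 /423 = 1.27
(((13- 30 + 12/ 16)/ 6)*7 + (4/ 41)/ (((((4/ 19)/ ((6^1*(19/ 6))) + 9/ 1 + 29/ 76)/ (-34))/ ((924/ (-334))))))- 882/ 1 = -6753740763/ 7504312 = -899.98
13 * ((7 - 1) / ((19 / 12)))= 49.26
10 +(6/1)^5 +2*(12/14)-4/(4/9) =54451/7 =7778.71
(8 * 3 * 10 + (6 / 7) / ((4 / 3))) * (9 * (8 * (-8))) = -970272 / 7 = -138610.29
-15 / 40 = -3 / 8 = -0.38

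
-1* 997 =-997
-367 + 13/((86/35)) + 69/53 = -360.41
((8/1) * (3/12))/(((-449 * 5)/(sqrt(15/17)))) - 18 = -18 - 2 * sqrt(255)/38165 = -18.00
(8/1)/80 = 1/10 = 0.10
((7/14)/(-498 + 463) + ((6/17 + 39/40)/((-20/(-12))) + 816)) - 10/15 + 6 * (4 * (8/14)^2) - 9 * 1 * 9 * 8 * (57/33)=-1623611287/5497800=-295.32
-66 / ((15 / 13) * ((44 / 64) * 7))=-416 / 35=-11.89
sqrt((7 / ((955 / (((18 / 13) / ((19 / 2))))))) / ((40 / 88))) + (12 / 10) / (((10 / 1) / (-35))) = -21 / 5 + 6* sqrt(3632629) / 235885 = -4.15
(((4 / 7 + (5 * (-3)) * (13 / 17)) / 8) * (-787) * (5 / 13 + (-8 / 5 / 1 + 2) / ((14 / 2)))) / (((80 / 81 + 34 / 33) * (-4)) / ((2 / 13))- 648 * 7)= -0.10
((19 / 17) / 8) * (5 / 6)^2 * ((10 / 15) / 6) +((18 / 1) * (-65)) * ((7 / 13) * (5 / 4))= -34699925 / 44064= -787.49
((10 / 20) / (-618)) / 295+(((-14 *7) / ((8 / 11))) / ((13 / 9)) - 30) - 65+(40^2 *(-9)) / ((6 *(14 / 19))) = -57160429163 / 16590210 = -3445.43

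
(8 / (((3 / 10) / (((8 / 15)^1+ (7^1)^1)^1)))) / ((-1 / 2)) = -3616 / 9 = -401.78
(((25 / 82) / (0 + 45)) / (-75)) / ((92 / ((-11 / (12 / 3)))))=11 / 4073760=0.00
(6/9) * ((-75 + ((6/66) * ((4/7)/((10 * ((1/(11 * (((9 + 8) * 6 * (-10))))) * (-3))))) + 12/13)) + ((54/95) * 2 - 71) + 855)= 12630146/25935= 486.99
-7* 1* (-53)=371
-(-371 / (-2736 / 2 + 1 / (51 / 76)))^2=-7306209 / 99121936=-0.07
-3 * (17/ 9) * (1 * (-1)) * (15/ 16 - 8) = -1921/ 48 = -40.02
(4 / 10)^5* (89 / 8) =356 / 3125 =0.11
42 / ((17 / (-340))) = -840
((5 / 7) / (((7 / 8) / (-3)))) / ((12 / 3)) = -30 / 49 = -0.61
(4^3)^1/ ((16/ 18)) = 72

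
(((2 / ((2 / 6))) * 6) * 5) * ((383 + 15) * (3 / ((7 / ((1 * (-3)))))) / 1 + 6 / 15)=-644256 / 7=-92036.57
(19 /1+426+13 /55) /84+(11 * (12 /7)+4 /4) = 4151 /165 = 25.16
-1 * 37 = -37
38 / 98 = 19 / 49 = 0.39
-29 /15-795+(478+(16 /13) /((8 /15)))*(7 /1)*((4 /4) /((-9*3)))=-1617158 /1755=-921.46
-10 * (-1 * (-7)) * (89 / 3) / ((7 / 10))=-8900 / 3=-2966.67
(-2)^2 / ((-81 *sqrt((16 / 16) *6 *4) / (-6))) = 2 *sqrt(6) / 81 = 0.06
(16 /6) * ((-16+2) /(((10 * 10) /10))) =-56 /15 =-3.73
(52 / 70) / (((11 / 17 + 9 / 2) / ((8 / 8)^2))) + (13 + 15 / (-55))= 12.87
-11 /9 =-1.22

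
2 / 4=1 / 2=0.50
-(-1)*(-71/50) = -71/50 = -1.42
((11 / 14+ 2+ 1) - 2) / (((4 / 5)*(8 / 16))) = 125 / 28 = 4.46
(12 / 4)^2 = 9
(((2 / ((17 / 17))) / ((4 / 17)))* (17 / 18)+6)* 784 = 98980 / 9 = 10997.78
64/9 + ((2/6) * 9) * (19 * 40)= 20584/9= 2287.11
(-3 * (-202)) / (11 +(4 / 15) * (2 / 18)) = 81810 / 1489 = 54.94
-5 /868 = -0.01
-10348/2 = -5174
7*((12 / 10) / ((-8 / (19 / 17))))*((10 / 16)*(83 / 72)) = -11039 / 13056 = -0.85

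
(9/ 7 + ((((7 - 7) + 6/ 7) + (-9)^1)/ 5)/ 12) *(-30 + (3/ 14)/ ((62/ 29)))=-596919/ 17360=-34.38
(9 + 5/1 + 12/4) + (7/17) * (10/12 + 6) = 2021/102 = 19.81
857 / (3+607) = 857 / 610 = 1.40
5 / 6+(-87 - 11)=-97.17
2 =2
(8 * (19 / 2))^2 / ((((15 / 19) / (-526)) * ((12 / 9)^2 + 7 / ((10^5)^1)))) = -3463520640000 / 1600063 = -2164615.17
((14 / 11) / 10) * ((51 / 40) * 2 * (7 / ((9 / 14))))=5831 / 1650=3.53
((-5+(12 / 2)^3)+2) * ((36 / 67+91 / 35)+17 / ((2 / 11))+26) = 17501571 / 670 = 26121.75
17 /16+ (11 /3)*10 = 1811 /48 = 37.73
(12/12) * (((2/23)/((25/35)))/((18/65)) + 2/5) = 869/1035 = 0.84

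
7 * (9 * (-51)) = -3213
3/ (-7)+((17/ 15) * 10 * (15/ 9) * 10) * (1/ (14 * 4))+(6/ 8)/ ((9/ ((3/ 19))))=2023/ 684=2.96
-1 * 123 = -123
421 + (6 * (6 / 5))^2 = 11821 / 25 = 472.84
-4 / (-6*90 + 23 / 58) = 232 / 31297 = 0.01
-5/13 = -0.38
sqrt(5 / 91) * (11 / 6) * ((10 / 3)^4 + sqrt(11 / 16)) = 11 * sqrt(5005) / 2184 + 55000 * sqrt(455) / 22113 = 53.41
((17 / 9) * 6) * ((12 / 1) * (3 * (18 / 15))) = 489.60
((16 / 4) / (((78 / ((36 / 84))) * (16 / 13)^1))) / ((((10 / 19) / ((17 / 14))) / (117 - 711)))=-95931 / 3920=-24.47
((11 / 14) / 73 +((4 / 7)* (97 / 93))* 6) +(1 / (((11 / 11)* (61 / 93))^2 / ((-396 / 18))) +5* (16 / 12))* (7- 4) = -15304545071 / 117888722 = -129.82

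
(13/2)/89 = 13/178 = 0.07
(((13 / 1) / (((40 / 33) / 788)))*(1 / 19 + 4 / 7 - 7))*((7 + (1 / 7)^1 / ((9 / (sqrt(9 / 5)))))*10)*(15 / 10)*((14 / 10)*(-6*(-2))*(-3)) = 1290006432*sqrt(5) / 3325 + 27090135072 / 95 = 286026848.00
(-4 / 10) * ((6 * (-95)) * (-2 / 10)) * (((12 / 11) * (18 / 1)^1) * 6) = -295488 / 55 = -5372.51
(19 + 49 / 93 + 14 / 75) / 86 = 7639 / 33325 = 0.23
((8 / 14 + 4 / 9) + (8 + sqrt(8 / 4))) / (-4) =-142 / 63 - sqrt(2) / 4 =-2.61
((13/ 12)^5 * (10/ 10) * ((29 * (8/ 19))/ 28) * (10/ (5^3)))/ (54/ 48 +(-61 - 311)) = -10767497/ 76712378400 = -0.00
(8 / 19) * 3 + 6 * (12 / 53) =2640 / 1007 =2.62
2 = 2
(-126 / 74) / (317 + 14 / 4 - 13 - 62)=-0.01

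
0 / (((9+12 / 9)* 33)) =0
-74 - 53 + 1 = -126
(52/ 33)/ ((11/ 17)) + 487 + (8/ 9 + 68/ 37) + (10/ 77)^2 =971736767/ 1974357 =492.18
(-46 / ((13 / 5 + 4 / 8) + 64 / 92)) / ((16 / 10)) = -13225 / 1746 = -7.57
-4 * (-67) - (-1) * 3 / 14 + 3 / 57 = 71359 / 266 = 268.27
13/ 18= 0.72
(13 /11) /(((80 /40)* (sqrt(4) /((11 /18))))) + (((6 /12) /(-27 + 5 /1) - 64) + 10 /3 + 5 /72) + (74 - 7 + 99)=6967 /66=105.56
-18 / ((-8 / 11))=99 / 4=24.75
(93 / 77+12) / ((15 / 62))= 21018 / 385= 54.59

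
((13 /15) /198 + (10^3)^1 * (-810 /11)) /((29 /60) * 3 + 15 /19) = -755509046 /22977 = -32881.10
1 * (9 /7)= 9 /7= 1.29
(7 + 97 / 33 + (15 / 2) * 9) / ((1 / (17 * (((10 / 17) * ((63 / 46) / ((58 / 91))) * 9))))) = 439520445 / 29348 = 14976.16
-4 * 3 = -12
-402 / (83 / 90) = -435.90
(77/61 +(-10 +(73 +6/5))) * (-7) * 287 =-40111694/305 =-131513.75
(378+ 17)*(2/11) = 71.82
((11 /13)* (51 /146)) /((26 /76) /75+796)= 799425 /2152913737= 0.00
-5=-5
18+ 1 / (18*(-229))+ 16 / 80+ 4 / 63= 2634839 / 144270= 18.26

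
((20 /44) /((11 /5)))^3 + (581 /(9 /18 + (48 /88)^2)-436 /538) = 727.71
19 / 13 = 1.46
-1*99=-99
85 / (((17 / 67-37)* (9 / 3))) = -0.77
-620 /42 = -310 /21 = -14.76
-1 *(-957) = 957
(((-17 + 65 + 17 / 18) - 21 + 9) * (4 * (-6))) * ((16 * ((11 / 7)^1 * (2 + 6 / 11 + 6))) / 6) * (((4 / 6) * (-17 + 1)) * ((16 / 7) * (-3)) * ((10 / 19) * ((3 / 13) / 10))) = -7700480 / 273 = -28206.89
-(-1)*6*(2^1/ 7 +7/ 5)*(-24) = -242.74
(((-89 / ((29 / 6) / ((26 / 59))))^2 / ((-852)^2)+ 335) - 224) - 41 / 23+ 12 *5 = 57436739829939 / 339425567303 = 169.22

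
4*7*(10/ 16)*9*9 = 2835/ 2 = 1417.50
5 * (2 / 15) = 2 / 3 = 0.67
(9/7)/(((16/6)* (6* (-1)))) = -9/112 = -0.08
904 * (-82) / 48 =-4633 / 3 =-1544.33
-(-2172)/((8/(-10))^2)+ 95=13955/4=3488.75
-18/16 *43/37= -387/296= -1.31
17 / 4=4.25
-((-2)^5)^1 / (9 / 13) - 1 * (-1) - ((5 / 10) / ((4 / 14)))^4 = 87191 / 2304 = 37.84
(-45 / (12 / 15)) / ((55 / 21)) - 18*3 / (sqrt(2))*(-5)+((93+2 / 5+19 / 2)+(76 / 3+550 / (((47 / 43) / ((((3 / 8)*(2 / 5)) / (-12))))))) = 6232921 / 62040+135*sqrt(2) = 291.38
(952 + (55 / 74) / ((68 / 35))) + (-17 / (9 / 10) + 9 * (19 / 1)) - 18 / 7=349326979 / 317016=1101.92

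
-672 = -672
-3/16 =-0.19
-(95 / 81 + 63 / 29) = -7858 / 2349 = -3.35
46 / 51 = 0.90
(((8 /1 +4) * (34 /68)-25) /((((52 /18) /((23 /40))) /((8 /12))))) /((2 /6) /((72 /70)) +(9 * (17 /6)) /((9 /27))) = -35397 /1078610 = -0.03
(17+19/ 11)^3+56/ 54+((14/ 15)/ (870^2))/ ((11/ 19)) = 5514771065677/ 839528250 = 6568.89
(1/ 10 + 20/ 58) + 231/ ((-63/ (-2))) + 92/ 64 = 64141/ 6960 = 9.22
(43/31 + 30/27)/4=697/1116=0.62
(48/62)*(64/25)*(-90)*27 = -746496/155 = -4816.10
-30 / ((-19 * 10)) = 3 / 19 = 0.16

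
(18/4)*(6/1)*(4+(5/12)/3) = 447/4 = 111.75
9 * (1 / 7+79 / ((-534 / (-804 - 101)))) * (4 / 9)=1001998 / 1869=536.11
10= 10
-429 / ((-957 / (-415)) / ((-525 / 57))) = 944125 / 551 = 1713.48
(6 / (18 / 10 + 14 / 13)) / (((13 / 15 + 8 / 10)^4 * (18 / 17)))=351 / 1375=0.26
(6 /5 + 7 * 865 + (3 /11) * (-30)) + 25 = 334016 /55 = 6073.02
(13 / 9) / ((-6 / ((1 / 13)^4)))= -1 / 118638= -0.00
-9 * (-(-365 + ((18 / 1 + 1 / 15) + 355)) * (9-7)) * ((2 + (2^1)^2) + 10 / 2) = 7986 / 5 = 1597.20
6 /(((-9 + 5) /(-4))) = 6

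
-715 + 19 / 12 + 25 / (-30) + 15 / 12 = -713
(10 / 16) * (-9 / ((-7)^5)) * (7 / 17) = 45 / 326536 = 0.00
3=3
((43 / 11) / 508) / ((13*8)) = 43 / 581152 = 0.00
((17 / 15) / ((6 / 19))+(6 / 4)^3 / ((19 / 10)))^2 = 336685801 / 11696400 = 28.79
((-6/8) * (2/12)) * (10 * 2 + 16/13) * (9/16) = -621/416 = -1.49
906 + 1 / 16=906.06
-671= -671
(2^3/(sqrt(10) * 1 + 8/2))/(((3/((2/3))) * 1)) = 32/27-8 * sqrt(10)/27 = 0.25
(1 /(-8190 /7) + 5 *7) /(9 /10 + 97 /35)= 286643 /30069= 9.53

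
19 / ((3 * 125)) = 0.05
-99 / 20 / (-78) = 33 / 520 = 0.06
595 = 595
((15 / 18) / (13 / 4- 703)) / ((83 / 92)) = -920 / 696951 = -0.00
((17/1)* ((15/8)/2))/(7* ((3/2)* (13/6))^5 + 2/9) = 146880/23393507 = 0.01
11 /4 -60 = -229 /4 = -57.25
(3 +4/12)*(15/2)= 25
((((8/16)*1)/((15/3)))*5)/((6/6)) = 1/2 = 0.50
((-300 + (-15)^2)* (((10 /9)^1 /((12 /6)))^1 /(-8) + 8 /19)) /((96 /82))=-493025 /21888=-22.52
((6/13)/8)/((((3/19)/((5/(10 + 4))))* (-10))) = -19/1456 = -0.01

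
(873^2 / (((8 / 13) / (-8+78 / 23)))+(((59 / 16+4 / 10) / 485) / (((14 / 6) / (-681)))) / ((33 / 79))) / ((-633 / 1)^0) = -392202734041179 / 68714800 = -5707689.38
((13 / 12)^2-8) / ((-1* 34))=983 / 4896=0.20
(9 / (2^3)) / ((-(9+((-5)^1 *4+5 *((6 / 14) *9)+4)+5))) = -63 / 968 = -0.07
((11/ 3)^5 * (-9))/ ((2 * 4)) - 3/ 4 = -161213/ 216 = -746.36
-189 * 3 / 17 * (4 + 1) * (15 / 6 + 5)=-1250.74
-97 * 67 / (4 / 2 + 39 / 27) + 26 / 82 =-2397728 / 1271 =-1886.49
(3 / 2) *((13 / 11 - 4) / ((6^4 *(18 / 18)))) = -31 / 9504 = -0.00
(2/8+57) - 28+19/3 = 427/12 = 35.58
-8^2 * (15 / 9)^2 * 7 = -11200 / 9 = -1244.44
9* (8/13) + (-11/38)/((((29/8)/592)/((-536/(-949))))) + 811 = 413005417/522899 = 789.84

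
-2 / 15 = -0.13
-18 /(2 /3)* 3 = -81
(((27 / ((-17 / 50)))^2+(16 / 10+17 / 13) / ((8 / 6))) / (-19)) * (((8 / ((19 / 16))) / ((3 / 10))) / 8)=-931.99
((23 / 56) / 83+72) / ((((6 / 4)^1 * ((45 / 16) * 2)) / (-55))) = -7362938 / 15687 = -469.37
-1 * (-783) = 783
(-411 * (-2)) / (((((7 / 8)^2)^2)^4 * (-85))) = -231372430856159232 / 2824799098416085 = -81.91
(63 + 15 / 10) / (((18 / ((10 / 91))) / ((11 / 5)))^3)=57233 / 366235506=0.00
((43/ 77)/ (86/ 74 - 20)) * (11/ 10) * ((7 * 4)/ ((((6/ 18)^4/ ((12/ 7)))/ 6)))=-18557424/ 24395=-760.71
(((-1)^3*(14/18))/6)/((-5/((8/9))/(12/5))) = 112/2025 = 0.06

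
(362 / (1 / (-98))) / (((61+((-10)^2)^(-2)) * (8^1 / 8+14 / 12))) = -43440000 / 161837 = -268.42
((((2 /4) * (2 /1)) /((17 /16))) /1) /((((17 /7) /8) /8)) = 7168 /289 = 24.80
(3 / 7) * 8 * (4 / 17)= 0.81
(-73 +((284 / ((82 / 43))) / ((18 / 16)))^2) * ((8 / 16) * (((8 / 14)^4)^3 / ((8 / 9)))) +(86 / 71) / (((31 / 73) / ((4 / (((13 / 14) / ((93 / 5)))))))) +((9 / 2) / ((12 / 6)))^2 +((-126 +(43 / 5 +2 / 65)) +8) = 32383148416477939919 / 237883891496623344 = 136.13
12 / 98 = 6 / 49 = 0.12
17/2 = 8.50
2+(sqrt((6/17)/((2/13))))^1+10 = sqrt(663)/17+12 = 13.51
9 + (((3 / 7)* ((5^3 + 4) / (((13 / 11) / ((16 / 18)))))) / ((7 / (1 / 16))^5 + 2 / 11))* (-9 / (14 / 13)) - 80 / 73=2740467745692779 / 346714291047929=7.90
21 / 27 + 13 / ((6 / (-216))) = -467.22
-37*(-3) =111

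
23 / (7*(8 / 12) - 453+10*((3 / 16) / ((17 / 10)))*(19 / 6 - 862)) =-9384 / 569395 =-0.02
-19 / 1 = -19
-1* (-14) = 14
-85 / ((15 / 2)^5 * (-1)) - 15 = -2277581 / 151875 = -15.00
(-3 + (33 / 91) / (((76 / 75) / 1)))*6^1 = -54819 / 3458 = -15.85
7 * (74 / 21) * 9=222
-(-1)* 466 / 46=233 / 23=10.13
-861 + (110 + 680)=-71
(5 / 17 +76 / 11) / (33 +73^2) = 1347 / 1002694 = 0.00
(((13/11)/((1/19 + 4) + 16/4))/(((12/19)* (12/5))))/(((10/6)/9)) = 4693/8976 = 0.52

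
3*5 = 15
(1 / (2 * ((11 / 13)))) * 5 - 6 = -67 / 22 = -3.05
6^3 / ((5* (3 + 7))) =108 / 25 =4.32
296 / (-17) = -296 / 17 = -17.41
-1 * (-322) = 322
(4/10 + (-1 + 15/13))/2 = 18/65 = 0.28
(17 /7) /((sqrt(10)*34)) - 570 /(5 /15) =-1710+sqrt(10) /140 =-1709.98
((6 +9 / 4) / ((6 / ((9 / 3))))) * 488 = 2013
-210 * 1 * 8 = -1680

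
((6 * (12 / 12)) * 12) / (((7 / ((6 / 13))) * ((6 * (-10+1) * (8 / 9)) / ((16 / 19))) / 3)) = -432 / 1729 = -0.25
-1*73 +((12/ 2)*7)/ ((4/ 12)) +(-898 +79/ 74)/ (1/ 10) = -329904/ 37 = -8916.32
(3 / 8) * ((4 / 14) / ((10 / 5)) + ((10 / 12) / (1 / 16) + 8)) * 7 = 451 / 8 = 56.38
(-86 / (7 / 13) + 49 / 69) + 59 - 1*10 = -53132 / 483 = -110.00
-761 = -761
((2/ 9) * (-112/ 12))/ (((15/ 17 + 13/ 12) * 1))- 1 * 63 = -231175/ 3609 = -64.06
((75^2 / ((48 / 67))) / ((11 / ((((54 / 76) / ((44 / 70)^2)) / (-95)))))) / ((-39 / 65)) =1385015625 / 61502848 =22.52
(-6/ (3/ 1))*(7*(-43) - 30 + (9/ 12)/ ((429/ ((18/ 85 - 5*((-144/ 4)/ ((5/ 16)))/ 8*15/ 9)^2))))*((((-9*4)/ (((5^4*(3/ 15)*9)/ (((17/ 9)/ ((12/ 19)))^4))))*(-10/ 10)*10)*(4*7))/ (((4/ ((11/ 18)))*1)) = 1601503005053651/ 23914845000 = 66966.90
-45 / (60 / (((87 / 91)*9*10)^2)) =-45981675 / 8281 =-5552.67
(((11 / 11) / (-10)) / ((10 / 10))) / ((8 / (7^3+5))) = -87 / 20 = -4.35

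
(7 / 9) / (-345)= -7 / 3105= -0.00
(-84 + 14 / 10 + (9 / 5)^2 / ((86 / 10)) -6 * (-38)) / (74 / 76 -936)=-1190996 / 7639165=-0.16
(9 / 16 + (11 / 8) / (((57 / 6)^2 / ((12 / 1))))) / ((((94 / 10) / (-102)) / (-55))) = 444.82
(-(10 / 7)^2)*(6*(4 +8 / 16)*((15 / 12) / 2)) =-3375 / 98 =-34.44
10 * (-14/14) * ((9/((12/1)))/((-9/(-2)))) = -5/3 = -1.67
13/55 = 0.24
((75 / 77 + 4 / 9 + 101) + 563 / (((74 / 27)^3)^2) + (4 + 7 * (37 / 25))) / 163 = 335999326003904687 / 463715023094769600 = 0.72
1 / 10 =0.10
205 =205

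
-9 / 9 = -1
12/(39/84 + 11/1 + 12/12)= 336/349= 0.96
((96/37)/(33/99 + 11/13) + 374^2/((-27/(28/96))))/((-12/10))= 1040035345/827172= 1257.34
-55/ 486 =-0.11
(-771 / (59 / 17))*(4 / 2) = -26214 / 59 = -444.31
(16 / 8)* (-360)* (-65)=46800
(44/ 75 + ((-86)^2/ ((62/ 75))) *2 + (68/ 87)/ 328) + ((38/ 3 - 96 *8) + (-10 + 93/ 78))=615609674273/ 35937525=17130.00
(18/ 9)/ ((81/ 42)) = 28/ 27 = 1.04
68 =68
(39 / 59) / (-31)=-39 / 1829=-0.02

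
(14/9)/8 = 7/36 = 0.19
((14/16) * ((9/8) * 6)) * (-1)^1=-189/32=-5.91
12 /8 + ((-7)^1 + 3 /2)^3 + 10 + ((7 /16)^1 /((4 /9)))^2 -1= -634495 /4096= -154.91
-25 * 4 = -100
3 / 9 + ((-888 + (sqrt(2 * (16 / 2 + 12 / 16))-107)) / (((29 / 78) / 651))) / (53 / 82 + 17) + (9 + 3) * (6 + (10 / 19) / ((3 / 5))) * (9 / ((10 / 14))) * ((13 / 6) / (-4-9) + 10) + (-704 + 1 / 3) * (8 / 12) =-3192207672523 / 35878365 + 2081898 * sqrt(70) / 41963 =-88557.96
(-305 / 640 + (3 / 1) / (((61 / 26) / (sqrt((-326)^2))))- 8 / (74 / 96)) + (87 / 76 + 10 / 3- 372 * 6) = -29995173637 / 16467072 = -1821.52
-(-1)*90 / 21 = 4.29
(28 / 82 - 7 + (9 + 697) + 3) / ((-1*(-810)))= 14398 / 16605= 0.87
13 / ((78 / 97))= 97 / 6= 16.17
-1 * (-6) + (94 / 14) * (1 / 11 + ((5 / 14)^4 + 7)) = 53.72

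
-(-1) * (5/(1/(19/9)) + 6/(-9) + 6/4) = 205/18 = 11.39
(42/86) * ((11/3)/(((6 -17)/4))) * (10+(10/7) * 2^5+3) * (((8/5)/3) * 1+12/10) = -14248/215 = -66.27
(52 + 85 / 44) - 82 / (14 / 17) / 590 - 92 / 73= 348239383 / 6632780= 52.50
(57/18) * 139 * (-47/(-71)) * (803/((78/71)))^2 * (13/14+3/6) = 28413563393765/127764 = 222390997.42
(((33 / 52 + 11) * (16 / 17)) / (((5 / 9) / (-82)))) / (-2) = 178596 / 221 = 808.13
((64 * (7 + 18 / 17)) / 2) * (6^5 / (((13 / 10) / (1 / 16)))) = 21306240 / 221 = 96408.33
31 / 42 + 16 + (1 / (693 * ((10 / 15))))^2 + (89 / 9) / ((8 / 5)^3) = 174419647 / 9106944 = 19.15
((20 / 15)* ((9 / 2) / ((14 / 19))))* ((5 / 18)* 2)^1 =95 / 21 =4.52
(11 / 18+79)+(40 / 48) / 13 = 79.68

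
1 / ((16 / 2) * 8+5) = 1 / 69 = 0.01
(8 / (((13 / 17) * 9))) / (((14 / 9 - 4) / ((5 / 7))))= -340 / 1001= -0.34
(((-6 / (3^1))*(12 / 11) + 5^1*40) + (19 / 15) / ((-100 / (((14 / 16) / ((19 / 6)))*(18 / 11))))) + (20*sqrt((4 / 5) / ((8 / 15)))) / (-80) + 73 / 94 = 102670539 / 517000- sqrt(6) / 8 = 198.28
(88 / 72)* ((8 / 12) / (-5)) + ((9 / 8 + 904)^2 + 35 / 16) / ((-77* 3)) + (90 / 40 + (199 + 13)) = -2217022121 / 665280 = -3332.46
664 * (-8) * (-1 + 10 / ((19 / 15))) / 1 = -695872 / 19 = -36624.84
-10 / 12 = -5 / 6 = -0.83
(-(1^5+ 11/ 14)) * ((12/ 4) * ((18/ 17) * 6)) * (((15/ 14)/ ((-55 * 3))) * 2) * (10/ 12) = 3375/ 9163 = 0.37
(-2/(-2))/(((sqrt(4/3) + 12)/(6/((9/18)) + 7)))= 171/107 - 19 * sqrt(3)/214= 1.44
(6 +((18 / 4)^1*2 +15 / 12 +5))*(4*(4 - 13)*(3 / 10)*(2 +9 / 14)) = -16983 / 28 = -606.54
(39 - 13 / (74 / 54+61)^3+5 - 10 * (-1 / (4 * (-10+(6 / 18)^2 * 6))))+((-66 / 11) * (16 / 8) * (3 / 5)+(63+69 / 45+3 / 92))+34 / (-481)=112087558517672099 / 1109477421753792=101.03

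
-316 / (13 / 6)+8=-1792 / 13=-137.85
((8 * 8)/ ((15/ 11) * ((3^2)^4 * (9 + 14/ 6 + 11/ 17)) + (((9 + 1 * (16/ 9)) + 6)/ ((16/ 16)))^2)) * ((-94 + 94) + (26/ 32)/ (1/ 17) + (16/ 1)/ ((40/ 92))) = 122660406/ 4069540105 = 0.03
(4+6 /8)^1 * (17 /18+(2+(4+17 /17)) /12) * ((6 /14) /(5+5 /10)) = 95 /168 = 0.57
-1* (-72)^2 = -5184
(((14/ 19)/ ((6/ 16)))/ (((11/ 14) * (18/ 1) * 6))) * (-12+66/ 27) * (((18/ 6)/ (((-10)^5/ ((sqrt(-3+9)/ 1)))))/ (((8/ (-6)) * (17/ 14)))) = -14749 * sqrt(6)/ 3597412500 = -0.00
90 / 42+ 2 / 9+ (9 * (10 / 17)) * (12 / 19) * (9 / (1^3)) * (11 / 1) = 6784087 / 20349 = 333.39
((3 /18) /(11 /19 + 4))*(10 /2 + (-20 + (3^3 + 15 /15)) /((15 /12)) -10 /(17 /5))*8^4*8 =223821824 /22185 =10088.88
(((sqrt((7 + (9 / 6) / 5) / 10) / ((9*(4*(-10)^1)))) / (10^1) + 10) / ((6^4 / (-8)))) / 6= -5 / 486 + sqrt(73) / 34992000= -0.01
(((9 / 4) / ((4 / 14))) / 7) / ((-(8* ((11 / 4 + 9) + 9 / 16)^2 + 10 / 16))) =-12 / 12943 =-0.00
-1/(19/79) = -79/19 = -4.16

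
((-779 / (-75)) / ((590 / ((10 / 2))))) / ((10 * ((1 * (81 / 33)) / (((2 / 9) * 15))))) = 8569 / 716850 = 0.01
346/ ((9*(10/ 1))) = 173/ 45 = 3.84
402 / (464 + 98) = 201 / 281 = 0.72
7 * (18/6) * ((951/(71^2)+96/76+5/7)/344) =2178399/16473988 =0.13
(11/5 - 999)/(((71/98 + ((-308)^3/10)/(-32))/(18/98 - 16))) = 7725200/44740589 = 0.17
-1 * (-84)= 84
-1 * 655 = -655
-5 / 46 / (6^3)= -5 / 9936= -0.00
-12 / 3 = -4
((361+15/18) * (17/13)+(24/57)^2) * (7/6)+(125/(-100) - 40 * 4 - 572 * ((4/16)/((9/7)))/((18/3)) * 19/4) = 302.93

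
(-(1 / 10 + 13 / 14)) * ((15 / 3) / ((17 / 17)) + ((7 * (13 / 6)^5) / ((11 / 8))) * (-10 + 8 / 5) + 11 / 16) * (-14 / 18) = -145141451 / 89100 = -1628.97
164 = 164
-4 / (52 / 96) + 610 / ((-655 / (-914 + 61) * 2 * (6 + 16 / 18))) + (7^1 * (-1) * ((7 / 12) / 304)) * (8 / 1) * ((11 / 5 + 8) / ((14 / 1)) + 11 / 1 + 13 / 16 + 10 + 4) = 91328001247 / 1925888640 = 47.42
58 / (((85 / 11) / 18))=11484 / 85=135.11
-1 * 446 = -446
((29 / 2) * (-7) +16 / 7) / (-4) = 1389 / 56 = 24.80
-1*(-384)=384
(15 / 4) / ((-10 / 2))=-3 / 4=-0.75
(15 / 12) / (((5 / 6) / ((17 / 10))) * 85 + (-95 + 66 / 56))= -105 / 4381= -0.02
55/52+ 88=4631/52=89.06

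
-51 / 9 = -5.67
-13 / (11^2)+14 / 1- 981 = -117020 / 121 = -967.11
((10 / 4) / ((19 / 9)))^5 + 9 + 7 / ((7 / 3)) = 1135350141 / 79235168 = 14.33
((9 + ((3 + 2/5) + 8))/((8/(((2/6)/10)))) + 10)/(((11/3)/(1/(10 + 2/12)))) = 18153/67100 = 0.27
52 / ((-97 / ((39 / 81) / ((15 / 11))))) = -0.19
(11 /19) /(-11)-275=-5226 /19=-275.05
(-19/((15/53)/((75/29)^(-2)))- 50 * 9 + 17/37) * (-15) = 1434744194/208125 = 6893.67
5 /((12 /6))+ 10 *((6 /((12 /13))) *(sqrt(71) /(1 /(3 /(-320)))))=5 /2 - 39 *sqrt(71) /64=-2.63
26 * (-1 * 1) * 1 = -26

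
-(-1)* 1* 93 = 93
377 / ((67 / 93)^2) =3260673 / 4489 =726.37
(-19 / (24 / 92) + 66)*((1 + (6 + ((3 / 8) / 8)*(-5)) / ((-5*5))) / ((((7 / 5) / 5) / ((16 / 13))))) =-50471 / 2184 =-23.11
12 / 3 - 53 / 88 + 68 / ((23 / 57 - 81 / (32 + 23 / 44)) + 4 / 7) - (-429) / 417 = -15854165677 / 392047832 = -40.44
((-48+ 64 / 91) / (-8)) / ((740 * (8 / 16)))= 269 / 16835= 0.02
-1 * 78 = -78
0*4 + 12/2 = 6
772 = 772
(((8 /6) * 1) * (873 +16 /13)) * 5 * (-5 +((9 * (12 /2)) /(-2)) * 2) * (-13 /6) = 6705350 /9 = 745038.89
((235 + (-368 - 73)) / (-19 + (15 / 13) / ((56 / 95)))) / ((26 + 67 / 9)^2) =1735344 / 160583801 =0.01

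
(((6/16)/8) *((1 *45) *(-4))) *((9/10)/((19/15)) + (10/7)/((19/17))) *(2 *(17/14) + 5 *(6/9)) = -2880405/29792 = -96.68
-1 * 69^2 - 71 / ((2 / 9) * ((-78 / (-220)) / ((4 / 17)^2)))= -18074517 / 3757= -4810.89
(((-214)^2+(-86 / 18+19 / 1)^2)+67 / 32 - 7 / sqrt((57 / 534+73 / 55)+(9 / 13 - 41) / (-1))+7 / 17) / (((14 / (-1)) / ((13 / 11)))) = -26350717159 / 6785856+13*sqrt(676117675090) / 116874274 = -3883.09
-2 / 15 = -0.13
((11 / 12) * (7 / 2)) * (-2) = -77 / 12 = -6.42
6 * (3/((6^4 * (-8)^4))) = 1/294912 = 0.00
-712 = -712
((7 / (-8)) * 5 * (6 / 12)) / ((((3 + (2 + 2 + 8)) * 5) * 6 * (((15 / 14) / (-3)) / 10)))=49 / 360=0.14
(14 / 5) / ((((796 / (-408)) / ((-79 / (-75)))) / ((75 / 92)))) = -28203 / 22885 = -1.23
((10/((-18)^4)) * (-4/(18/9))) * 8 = -10/6561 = -0.00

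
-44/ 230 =-22/ 115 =-0.19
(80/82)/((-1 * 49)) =-40/2009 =-0.02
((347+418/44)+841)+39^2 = 5437/2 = 2718.50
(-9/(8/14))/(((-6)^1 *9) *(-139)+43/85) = -5355/2552212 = -0.00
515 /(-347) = -515 /347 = -1.48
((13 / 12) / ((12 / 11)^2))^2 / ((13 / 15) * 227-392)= -12371645 / 2915315712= -0.00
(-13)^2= 169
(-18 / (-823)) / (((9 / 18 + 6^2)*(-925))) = -36 / 55573075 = -0.00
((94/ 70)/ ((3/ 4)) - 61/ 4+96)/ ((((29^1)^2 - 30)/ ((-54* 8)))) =-1248012/ 28385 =-43.97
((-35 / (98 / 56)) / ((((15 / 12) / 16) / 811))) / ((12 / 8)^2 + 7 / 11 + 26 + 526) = -9135104 / 24415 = -374.16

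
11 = 11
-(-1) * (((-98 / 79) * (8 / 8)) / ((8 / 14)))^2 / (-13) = -117649 / 324532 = -0.36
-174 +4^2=-158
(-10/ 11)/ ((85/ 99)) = -18/ 17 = -1.06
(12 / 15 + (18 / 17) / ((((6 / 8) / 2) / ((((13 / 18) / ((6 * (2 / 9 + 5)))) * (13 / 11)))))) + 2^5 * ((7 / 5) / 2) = 1022904 / 43945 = 23.28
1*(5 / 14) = 5 / 14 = 0.36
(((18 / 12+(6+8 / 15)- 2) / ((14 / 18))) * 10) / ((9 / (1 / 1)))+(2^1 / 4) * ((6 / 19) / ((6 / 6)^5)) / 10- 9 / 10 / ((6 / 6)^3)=15431 / 1995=7.73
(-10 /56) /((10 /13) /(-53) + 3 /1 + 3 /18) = -0.06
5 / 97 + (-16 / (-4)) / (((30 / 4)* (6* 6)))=869 / 13095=0.07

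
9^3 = 729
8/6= 4/3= 1.33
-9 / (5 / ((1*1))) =-9 / 5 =-1.80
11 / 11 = 1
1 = 1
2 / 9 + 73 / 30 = 239 / 90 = 2.66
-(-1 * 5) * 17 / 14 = 6.07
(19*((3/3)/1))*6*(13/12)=247/2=123.50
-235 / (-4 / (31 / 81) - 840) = 7285 / 26364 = 0.28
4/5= 0.80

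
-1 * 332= -332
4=4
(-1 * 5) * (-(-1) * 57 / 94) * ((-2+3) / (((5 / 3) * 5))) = -171 / 470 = -0.36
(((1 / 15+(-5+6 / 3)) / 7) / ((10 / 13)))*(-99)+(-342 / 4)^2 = 5154927 / 700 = 7364.18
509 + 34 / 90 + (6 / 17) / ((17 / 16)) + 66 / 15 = 1337200 / 2601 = 514.11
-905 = -905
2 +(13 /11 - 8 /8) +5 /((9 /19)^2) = 21799 /891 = 24.47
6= 6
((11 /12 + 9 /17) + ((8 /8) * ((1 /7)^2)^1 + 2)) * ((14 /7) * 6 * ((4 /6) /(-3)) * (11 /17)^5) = -11161156402 /10644667929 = -1.05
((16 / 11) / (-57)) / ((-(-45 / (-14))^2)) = 3136 / 1269675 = 0.00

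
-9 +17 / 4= -19 / 4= -4.75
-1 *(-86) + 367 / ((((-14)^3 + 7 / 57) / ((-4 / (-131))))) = 1761929990 / 20488531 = 86.00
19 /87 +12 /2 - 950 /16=-36997 /696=-53.16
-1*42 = -42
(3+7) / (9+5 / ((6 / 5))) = 0.76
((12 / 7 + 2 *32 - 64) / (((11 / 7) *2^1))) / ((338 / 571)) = 1713 / 1859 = 0.92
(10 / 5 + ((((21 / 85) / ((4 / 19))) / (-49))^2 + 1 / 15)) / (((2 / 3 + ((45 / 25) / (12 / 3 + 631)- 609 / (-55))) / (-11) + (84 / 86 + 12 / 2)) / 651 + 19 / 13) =28064025650415183 / 19964489453572496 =1.41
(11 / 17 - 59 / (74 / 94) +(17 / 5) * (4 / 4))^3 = -11086136052888833 / 31107273625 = -356384.05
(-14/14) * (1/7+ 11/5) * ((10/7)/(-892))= 41/10927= 0.00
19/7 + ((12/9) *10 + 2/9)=1025/63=16.27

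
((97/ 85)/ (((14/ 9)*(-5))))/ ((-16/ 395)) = 68967/ 19040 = 3.62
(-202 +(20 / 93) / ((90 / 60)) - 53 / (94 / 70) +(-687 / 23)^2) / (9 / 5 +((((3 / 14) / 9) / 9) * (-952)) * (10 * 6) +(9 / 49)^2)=-27100769832395 / 6215611935761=-4.36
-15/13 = -1.15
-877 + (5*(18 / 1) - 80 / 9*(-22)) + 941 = 3146 / 9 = 349.56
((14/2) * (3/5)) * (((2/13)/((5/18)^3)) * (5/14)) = 17496/1625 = 10.77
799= 799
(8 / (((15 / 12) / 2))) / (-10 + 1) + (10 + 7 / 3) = 491 / 45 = 10.91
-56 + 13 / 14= -771 / 14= -55.07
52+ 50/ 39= 2078/ 39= 53.28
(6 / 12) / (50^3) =1 / 250000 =0.00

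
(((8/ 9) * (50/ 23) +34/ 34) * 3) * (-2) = -1214/ 69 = -17.59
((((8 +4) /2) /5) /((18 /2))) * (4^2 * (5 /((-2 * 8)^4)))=1 /6144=0.00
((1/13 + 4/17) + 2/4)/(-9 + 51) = 0.02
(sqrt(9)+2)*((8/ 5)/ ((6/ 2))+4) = 68/ 3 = 22.67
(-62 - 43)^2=11025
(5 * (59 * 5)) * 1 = 1475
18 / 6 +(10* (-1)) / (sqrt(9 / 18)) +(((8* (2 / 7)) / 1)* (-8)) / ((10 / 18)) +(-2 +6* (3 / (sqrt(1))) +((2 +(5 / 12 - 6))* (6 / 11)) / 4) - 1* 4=-56681 / 3080 - 10* sqrt(2)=-32.55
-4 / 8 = -1 / 2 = -0.50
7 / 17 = 0.41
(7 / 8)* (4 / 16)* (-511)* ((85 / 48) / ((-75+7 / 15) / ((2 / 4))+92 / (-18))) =4560675 / 3552256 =1.28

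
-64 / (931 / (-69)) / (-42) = -736 / 6517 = -0.11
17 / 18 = 0.94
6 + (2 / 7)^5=100874 / 16807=6.00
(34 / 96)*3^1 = 17 / 16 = 1.06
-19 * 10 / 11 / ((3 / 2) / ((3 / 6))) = -190 / 33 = -5.76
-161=-161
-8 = -8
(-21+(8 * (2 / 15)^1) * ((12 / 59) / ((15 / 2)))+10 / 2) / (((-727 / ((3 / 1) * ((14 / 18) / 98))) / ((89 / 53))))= 449272 / 511499025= 0.00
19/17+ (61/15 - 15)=-2503/255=-9.82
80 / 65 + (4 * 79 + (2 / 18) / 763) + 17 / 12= 113783953 / 357084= 318.65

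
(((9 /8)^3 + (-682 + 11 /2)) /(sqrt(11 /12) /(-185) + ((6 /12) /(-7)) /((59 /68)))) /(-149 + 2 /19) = -1578042773490225 /28540034775232 + 69075958182455 * sqrt(33) /114160139100928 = -51.82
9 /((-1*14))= -9 /14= -0.64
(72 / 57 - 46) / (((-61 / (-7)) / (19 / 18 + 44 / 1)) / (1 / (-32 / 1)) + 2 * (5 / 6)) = 14476350 / 1463437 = 9.89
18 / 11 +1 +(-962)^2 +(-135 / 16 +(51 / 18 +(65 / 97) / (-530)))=2512061555533 / 2714448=925441.03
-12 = -12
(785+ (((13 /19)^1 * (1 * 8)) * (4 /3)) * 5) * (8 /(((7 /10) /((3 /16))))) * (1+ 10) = 19363.72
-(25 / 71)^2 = -625 / 5041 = -0.12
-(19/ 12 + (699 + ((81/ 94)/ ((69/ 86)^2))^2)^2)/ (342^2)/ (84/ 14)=-2252033791680837537088159/ 3218094761800702040928288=-0.70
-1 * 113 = -113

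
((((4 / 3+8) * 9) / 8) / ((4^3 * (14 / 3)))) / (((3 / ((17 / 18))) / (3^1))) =17 / 512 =0.03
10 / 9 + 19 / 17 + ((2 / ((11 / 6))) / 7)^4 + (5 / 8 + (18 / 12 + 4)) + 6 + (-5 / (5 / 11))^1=144328614169 / 43027322184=3.35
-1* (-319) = 319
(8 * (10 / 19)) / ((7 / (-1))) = -80 / 133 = -0.60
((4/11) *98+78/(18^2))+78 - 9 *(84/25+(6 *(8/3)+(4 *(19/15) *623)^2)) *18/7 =-4793942856959/20790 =-230588882.01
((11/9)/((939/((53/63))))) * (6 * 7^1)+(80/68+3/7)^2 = 941414519/359023833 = 2.62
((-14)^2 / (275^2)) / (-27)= -196 / 2041875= -0.00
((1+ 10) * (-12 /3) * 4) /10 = -88 /5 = -17.60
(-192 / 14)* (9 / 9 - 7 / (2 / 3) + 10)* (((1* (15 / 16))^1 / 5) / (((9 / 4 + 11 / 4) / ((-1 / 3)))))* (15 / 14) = 9 / 98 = 0.09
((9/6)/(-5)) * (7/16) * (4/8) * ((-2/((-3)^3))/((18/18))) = -7/1440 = -0.00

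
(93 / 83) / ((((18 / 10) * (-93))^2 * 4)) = 25 / 2500956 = 0.00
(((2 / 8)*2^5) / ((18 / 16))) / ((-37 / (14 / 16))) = -56 / 333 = -0.17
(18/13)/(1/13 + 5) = 3/11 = 0.27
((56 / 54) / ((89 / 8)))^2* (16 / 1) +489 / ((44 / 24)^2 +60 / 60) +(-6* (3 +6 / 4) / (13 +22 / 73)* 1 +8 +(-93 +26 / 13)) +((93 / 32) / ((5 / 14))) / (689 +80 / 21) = 27.25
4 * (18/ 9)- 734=-726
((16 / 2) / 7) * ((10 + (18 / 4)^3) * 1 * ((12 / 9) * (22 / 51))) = 71192 / 1071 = 66.47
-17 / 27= -0.63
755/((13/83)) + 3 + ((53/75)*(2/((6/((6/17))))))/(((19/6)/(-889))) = 503884716/104975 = 4800.04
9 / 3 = 3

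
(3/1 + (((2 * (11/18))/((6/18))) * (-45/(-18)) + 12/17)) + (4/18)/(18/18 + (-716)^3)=1445856016537/112320878670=12.87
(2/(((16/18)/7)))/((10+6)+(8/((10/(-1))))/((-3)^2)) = 2835/2864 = 0.99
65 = 65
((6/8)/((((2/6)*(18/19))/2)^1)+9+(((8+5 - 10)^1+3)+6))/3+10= 223/12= 18.58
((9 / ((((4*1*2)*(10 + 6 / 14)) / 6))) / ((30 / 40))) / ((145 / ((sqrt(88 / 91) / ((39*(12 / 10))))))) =sqrt(2002) / 357773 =0.00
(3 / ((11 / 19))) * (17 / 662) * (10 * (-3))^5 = -11773350000 / 3641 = -3233548.48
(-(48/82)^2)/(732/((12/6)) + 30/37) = -592/633737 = -0.00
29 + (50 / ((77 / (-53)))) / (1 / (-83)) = 222183 / 77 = 2885.49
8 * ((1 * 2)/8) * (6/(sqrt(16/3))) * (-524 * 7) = -11004 * sqrt(3) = -19059.49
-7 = -7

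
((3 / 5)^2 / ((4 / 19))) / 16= 171 / 1600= 0.11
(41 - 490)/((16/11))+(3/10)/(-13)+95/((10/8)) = -242019/1040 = -232.71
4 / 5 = 0.80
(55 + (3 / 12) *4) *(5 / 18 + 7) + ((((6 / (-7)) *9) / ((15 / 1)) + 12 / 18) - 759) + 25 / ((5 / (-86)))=-246107 / 315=-781.29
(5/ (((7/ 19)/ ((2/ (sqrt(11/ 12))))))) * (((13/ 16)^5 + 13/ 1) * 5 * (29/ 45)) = 38577661655 * sqrt(33)/ 181665792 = 1219.89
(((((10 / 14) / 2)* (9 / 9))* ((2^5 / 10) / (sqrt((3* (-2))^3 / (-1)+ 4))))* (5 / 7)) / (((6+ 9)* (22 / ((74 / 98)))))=74* sqrt(55) / 4357815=0.00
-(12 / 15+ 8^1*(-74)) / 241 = 2956 / 1205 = 2.45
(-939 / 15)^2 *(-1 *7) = -685783 / 25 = -27431.32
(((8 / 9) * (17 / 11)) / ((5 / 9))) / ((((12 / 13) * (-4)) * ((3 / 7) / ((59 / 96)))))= -91273 / 95040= -0.96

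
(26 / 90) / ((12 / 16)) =52 / 135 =0.39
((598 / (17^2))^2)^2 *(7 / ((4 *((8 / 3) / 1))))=167843314821 / 13951514882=12.03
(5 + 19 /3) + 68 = 238 /3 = 79.33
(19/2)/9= 19/18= 1.06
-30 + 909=879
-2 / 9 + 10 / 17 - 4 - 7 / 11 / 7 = -6269 / 1683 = -3.72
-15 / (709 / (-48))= 720 / 709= 1.02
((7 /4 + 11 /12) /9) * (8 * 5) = 320 /27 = 11.85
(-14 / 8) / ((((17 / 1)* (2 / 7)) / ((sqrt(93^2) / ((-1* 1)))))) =4557 / 136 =33.51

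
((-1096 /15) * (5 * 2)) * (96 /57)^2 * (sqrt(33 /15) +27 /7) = -20201472 /2527 - 2244608 * sqrt(55) /5415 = -11068.39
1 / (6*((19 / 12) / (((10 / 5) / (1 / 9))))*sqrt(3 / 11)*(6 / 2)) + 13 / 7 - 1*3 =-8 / 7 + 4*sqrt(33) / 19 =0.07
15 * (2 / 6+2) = 35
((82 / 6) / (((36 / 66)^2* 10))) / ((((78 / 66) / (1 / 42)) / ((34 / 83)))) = 927707 / 24471720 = 0.04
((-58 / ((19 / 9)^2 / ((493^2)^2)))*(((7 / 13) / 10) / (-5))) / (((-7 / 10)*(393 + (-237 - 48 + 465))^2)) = -30836010161322 / 856026665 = -36022.25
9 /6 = 3 /2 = 1.50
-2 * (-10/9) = 20/9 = 2.22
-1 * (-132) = 132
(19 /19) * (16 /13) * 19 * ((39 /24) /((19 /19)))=38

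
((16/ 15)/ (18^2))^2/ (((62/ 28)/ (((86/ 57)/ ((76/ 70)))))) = 67424/ 9912260385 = 0.00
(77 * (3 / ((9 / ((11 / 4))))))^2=717409 / 144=4982.01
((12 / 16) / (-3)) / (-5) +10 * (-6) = -1199 / 20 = -59.95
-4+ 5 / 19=-3.74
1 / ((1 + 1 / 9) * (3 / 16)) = 4.80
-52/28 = -13/7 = -1.86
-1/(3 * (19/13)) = -13/57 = -0.23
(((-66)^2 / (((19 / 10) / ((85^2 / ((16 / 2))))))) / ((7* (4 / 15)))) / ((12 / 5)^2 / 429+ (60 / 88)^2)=7735252078125 / 3335507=2319063.36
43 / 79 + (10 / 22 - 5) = -3477 / 869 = -4.00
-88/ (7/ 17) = -213.71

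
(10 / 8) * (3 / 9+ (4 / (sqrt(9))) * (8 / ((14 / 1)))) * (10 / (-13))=-575 / 546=-1.05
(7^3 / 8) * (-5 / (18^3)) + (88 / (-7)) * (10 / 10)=-4117733 / 326592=-12.61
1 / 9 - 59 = -530 / 9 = -58.89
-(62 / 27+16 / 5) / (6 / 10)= -742 / 81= -9.16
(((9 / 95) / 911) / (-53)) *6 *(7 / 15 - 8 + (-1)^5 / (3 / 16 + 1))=42966 / 435754075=0.00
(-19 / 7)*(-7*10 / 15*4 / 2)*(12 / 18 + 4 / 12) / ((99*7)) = 76 / 2079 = 0.04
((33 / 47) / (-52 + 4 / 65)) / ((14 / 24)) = -6435 / 277676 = -0.02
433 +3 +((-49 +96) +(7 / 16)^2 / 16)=1978417 / 4096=483.01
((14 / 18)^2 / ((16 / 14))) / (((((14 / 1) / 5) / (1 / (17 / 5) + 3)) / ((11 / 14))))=2695 / 5508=0.49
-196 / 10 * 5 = -98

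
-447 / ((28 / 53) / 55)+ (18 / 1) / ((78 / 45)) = -16935285 / 364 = -46525.51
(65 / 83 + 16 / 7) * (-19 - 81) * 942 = -167958600 / 581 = -289085.37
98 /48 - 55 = -1271 /24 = -52.96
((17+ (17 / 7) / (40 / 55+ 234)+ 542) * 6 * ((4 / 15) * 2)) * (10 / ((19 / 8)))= 1293254784 / 171703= 7531.93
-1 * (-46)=46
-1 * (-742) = 742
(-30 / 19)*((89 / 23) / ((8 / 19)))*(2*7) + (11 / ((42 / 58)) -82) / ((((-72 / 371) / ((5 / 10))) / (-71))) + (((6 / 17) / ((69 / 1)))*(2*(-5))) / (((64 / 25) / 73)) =-12425.65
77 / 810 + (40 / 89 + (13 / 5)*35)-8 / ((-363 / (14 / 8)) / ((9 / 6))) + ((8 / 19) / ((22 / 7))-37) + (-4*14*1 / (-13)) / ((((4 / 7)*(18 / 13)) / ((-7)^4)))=2175576877987 / 165734910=13126.85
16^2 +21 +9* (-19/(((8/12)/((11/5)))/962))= -2712898/5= -542579.60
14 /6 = 7 /3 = 2.33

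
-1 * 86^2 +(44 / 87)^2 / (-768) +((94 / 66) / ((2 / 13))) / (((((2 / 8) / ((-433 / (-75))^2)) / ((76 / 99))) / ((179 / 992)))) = -55384566746973419 / 7665656130000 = -7225.03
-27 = -27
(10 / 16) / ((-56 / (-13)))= 65 / 448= 0.15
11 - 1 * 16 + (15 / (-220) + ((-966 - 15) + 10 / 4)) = -43277 / 44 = -983.57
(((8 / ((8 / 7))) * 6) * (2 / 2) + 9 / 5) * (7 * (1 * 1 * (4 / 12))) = 511 / 5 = 102.20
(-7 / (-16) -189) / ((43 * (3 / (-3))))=3017 / 688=4.39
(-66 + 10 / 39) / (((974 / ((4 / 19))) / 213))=-3.03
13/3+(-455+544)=280/3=93.33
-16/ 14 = -8/ 7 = -1.14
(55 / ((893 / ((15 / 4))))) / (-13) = -825 / 46436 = -0.02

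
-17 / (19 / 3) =-51 / 19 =-2.68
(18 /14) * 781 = 7029 /7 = 1004.14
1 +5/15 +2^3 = 28/3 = 9.33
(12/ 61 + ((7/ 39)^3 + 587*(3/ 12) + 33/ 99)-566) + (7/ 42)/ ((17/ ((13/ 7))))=-721156255135/ 1722386484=-418.70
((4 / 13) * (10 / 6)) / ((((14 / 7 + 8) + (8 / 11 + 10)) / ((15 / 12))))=0.03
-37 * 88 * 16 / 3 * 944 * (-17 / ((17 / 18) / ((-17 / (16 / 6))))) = -1881082368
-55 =-55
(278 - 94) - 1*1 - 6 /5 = 909 /5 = 181.80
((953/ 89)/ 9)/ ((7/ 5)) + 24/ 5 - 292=-8027827/ 28035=-286.35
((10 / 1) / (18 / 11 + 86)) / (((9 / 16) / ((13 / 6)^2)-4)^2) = 12566840 / 1658111089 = 0.01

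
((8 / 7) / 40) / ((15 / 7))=1 / 75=0.01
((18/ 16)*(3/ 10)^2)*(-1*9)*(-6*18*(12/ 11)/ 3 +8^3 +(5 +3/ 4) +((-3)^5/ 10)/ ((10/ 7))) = -185025303/ 440000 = -420.51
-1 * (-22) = 22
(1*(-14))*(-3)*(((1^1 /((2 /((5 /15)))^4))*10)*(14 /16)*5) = 1225 /864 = 1.42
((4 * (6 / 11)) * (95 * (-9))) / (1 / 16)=-328320 / 11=-29847.27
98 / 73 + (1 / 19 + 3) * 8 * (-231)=-7822570 / 1387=-5639.92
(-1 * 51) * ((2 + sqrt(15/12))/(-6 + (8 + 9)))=-102/11- 51 * sqrt(5)/22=-14.46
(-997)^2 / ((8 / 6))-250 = 2981027 / 4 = 745256.75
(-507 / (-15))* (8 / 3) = 1352 / 15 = 90.13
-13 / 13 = -1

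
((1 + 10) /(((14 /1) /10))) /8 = 55 /56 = 0.98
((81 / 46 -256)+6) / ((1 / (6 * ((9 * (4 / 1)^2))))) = -4933008 / 23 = -214478.61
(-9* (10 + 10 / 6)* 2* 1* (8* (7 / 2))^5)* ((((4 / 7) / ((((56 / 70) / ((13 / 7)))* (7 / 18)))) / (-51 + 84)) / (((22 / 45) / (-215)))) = 19879292160000 / 121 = 164291670743.80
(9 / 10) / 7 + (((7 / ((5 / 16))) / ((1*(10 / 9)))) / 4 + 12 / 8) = 1167 / 175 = 6.67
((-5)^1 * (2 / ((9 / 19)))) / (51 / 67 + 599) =-6365 / 180828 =-0.04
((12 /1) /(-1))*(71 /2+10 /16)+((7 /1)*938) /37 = -18947 /74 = -256.04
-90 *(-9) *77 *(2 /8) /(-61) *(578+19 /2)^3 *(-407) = 20589877246640625 /976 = 21096185703525.23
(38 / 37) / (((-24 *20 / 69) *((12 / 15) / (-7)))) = 3059 / 2368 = 1.29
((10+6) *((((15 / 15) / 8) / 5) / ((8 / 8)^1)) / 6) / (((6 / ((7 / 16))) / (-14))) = -49 / 720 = -0.07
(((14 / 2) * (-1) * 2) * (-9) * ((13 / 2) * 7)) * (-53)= -303849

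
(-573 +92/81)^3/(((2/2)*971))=-99387960734161/516029211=-192601.42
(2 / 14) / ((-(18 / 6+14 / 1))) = -1 / 119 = -0.01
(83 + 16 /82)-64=787 /41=19.20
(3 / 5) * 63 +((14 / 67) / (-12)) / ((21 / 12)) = 37979 / 1005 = 37.79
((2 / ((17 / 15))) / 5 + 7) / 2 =125 / 34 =3.68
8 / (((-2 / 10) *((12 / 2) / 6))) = -40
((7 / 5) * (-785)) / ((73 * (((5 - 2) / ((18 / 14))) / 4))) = -1884 / 73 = -25.81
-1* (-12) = 12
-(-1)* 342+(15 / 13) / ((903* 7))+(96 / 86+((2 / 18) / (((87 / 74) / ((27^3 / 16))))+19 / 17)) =49747543091 / 108030104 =460.50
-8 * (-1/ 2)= 4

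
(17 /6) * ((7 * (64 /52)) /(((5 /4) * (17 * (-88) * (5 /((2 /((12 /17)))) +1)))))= -476 /100815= -0.00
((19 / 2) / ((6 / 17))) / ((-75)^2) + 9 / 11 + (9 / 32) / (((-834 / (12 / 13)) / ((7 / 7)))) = 0.82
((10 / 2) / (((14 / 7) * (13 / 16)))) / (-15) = -8 / 39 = -0.21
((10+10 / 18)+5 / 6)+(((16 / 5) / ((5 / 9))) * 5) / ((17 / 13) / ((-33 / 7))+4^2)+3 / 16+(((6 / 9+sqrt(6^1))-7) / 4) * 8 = 3600919 / 4856400+2 * sqrt(6) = 5.64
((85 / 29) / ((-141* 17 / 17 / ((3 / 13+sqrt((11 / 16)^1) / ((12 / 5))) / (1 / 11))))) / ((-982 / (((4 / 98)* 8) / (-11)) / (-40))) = 27200 / 426301421+8500* sqrt(11) / 295131753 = 0.00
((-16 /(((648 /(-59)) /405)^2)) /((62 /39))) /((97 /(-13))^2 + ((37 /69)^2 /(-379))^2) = -1867540919962509800775 /7597486494414355184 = -245.81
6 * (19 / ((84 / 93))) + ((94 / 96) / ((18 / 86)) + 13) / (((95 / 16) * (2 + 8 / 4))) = 9118169 / 71820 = 126.96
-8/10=-4/5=-0.80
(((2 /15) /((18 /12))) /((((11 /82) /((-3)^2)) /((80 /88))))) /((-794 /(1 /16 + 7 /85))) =-8077 /8166290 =-0.00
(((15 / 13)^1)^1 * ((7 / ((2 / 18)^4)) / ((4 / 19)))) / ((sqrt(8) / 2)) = 13089195 * sqrt(2) / 104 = 177989.59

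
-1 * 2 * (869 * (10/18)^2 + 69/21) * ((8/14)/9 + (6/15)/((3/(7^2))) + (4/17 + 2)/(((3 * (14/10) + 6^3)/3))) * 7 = -25189.88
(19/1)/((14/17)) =23.07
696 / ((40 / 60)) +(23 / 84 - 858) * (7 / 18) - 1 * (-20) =730.44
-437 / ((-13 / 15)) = 6555 / 13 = 504.23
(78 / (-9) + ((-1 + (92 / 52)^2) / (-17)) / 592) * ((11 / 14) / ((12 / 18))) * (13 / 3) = -60805657 / 1373736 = -44.26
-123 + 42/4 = -225/2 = -112.50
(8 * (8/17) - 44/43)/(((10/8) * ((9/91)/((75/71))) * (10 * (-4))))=-30394/51901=-0.59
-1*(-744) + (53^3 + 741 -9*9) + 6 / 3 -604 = 149679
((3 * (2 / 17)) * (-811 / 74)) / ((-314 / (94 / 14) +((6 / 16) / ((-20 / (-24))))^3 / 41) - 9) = 37507128000 / 540722200573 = 0.07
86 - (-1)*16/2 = 94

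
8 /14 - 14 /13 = -46 /91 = -0.51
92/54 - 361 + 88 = -7325/27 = -271.30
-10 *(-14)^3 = 27440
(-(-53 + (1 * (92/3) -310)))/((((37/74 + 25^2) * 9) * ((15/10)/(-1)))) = -3988/101331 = -0.04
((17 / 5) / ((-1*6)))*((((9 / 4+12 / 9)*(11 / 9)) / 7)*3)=-8041 / 7560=-1.06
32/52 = 8/13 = 0.62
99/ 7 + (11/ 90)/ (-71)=632533/ 44730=14.14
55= 55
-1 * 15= -15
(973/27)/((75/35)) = 6811/405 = 16.82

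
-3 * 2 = -6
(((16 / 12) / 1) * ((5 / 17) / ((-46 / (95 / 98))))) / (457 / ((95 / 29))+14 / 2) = -45125 / 799964886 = -0.00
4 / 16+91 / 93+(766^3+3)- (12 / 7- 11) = 1170381105175 / 2604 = 449455109.51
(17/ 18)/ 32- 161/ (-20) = 23269/ 2880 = 8.08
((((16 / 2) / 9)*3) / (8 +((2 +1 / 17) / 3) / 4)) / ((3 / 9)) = 1632 / 1667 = 0.98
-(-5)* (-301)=-1505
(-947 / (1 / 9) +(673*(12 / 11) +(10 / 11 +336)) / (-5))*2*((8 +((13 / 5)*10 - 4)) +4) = -32677196 / 55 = -594130.84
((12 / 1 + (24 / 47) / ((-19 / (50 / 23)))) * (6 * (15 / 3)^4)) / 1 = 919755000 / 20539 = 44780.90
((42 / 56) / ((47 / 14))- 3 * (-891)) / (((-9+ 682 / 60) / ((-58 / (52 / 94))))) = -109308105 / 923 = -118426.98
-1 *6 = -6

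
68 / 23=2.96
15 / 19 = 0.79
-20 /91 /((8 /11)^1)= -55 /182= -0.30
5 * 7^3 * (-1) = -1715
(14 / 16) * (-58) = -203 / 4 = -50.75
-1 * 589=-589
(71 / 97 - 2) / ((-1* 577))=123 / 55969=0.00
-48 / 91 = -0.53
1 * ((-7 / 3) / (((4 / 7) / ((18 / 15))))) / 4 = -49 / 40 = -1.22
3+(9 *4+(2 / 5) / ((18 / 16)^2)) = 15923 / 405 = 39.32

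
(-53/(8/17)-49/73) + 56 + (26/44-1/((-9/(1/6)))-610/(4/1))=-36283033/173448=-209.19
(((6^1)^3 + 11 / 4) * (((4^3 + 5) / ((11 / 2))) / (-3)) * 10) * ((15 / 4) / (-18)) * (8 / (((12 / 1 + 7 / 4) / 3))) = 402500 / 121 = 3326.45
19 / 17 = 1.12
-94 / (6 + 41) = -2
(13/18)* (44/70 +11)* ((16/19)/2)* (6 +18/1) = 169312/1995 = 84.87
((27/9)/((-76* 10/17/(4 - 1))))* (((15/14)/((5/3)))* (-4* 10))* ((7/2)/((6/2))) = 459/76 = 6.04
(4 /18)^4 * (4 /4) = 16 /6561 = 0.00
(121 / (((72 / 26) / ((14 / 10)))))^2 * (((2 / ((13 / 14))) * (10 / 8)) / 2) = 65284219 / 12960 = 5037.36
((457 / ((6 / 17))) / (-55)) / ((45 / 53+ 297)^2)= -0.00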